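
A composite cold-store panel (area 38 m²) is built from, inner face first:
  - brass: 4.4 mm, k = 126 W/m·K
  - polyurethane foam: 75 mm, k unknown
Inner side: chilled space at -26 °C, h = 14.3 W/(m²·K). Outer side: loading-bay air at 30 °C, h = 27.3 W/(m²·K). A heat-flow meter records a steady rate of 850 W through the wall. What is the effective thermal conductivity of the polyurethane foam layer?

Series thermal resistances:
R_inner film = 1/(h_i·A) = 1/(14.3×38) = 0.00184 K/W
R_brass = L/(kA) = 0.0044/(126×38) = 9.19×10^-7 K/W
R_outer film = 1/(h_o·A) = 1/(27.3×38) = 9.639×10^-4 K/W
Sum of known resistances R_other = 0.002805 K/W
Total R = ΔT/Q = 56/850 = 0.06588 K/W
R_polyurethane foam = R_total − R_other = 0.06308 K/W
k = L/(R·A) = 0.075/(0.06308×38)

k ≈ 0.0313 W/(m·K)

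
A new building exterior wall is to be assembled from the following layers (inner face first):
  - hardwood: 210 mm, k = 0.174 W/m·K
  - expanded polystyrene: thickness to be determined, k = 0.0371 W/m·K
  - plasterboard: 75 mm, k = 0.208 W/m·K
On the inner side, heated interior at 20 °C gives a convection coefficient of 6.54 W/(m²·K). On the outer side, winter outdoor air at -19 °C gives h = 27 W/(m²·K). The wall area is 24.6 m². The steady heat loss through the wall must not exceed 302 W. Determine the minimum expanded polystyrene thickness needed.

Series thermal resistances:
R_inner film = 1/(h_i·A) = 1/(6.54×24.6) = 0.006216 K/W
R_hardwood = L/(kA) = 0.21/(0.174×24.6) = 0.04906 K/W
R_plasterboard = L/(kA) = 0.075/(0.208×24.6) = 0.01466 K/W
R_outer film = 1/(h_o·A) = 1/(27×24.6) = 0.001506 K/W
Sum of the known resistances R_other = 0.07144 K/W
Required total resistance R_tot = ΔT/Q_allow = 39/302 = 0.1291 K/W
R_expanded polystyrene = R_tot − R_other = 0.0577 K/W
L = R·k·A = 0.0577×0.0371×24.6

L ≈ 52.7 mm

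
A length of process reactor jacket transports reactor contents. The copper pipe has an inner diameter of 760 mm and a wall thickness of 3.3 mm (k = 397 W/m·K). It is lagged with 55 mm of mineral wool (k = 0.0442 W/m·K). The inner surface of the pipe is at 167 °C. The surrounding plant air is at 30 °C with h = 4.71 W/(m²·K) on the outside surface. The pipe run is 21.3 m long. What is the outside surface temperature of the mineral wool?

T ≈ 48.9 °C

Cylindrical conduction, so R = ln(r₂/r₁)/(2πkL) per layer, in series:
R_copper pipe wall = ln(383.3/380)/(2π×397×21.3) = 1.627×10^-7 K/W
R_mineral wool = ln(438.3/383.3)/(2π×0.0442×21.3) = 0.02267 K/W
R_outer film = 1/(h_o·2πr_oL) = 1/(4.71×2π×0.4383×21.3) = 0.003619 K/W
R_total = 0.02629 K/W
Q = ΔT/R_total = 137/0.02629
Q = 5210 W
T_interface = T_inner − Q·ΣR(inner→interface) = 167 − 5210×0.02267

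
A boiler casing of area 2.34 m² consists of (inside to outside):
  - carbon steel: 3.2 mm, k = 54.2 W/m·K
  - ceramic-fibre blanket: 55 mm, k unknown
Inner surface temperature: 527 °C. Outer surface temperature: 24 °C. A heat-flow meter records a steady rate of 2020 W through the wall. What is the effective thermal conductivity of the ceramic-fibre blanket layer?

k ≈ 0.0944 W/(m·K)

Model the wall as resistances in series:
R_carbon steel = L/(kA) = 0.0032/(54.2×2.34) = 2.523×10^-5 K/W
Sum of known resistances R_other = 2.523×10^-5 K/W
Total R = ΔT/Q = 503/2020 = 0.249 K/W
R_ceramic-fibre blanket = R_total − R_other = 0.249 K/W
k = L/(R·A) = 0.055/(0.249×2.34)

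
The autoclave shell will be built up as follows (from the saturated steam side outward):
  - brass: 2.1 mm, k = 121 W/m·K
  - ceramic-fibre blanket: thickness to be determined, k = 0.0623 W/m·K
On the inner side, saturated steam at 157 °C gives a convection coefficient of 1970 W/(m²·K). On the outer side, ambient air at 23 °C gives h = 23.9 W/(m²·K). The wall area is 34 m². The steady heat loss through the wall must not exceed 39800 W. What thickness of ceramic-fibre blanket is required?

Using the resistance-network approach (series):
R_inner film = 1/(h_i·A) = 1/(1970×34) = 1.493×10^-5 K/W
R_brass = L/(kA) = 0.0021/(121×34) = 5.105×10^-7 K/W
R_outer film = 1/(h_o·A) = 1/(23.9×34) = 0.001231 K/W
Sum of the known resistances R_other = 0.001246 K/W
Required total resistance R_tot = ΔT/Q_allow = 134/39800 = 0.003367 K/W
R_ceramic-fibre blanket = R_tot − R_other = 0.002121 K/W
L = R·k·A = 0.002121×0.0623×34

L ≈ 4.49 mm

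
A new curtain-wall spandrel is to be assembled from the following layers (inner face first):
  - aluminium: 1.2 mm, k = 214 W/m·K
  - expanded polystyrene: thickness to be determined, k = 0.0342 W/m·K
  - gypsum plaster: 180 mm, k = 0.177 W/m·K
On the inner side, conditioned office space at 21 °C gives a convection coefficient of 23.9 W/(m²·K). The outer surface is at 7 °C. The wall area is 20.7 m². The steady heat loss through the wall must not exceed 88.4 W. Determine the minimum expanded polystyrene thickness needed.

Using the resistance-network approach (series):
R_inner film = 1/(h_i·A) = 1/(23.9×20.7) = 0.002021 K/W
R_aluminium = L/(kA) = 0.0012/(214×20.7) = 2.709×10^-7 K/W
R_gypsum plaster = L/(kA) = 0.18/(0.177×20.7) = 0.04913 K/W
Sum of the known resistances R_other = 0.05115 K/W
Required total resistance R_tot = ΔT/Q_allow = 14/88.4 = 0.1584 K/W
R_expanded polystyrene = R_tot − R_other = 0.1072 K/W
L = R·k·A = 0.1072×0.0342×20.7

L ≈ 75.9 mm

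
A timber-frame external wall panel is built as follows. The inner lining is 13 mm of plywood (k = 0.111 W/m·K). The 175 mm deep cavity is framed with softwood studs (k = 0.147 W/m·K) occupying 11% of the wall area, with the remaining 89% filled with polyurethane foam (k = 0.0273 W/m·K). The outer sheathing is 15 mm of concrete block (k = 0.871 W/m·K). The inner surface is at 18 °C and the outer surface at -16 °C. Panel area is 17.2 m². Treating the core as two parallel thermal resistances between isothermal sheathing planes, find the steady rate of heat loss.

Q ≈ 131 W

Sheathing layers in series; stud and cavity paths in parallel between them.
R_inner = 0.013/(0.111×17.2) = 0.006809 K/W
R_stud  = 0.175/(0.147×0.11×17.2) = 0.6292 K/W
R_cav   = 0.175/(0.0273×0.89×17.2) = 0.4188 K/W
1/R_core = 1/R_stud + 1/R_cav → R_core = 0.2514 K/W
R_outer = 0.015/(0.871×17.2) = 0.001001 K/W
R_total = 0.2592 K/W
Q = ΔT/R_total = 34/0.2592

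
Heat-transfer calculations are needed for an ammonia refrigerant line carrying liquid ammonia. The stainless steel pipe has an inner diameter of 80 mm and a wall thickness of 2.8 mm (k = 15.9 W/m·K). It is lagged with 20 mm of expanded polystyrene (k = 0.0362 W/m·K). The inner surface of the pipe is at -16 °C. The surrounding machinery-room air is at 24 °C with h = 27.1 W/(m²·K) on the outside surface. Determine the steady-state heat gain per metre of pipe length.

Treating each annulus and film as a series resistance:
R_stainless steel pipe wall = ln(42.8/40)/(2π×15.9×1) = 6.772×10^-4 K/W
R_expanded polystyrene = ln(62.8/42.8)/(2π×0.0362×1) = 1.686 K/W
R_outer film = 1/(h_o·2πr_oL) = 1/(27.1×2π×0.0628×1) = 0.09352 K/W
R_total = 1.78 K/W
Q = ΔT/R_total = 40/1.78

q′ ≈ 22.5 W/m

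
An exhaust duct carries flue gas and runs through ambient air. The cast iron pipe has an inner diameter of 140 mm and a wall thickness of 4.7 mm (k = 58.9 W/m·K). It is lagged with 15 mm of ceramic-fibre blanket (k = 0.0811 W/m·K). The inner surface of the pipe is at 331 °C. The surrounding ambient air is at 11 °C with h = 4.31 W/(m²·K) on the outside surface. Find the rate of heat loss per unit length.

q′ ≈ 415 W/m

Per-layer cylindrical resistances, series-summed:
R_cast iron pipe wall = ln(74.7/70)/(2π×58.9×1) = 1.756×10^-4 K/W
R_ceramic-fibre blanket = ln(89.7/74.7)/(2π×0.0811×1) = 0.3591 K/W
R_outer film = 1/(h_o·2πr_oL) = 1/(4.31×2π×0.0897×1) = 0.4117 K/W
R_total = 0.771 K/W
Q = ΔT/R_total = 320/0.771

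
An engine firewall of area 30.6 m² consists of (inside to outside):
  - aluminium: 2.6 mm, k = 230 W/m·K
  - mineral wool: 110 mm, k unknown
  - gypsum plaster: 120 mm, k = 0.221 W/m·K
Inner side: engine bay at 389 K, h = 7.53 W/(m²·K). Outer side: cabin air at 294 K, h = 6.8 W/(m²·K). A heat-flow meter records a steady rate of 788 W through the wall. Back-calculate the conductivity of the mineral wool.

k ≈ 0.0384 W/(m·K)

Series thermal resistances:
R_inner film = 1/(h_i·A) = 1/(7.53×30.6) = 0.00434 K/W
R_aluminium = L/(kA) = 0.0026/(230×30.6) = 3.694×10^-7 K/W
R_gypsum plaster = L/(kA) = 0.12/(0.221×30.6) = 0.01774 K/W
R_outer film = 1/(h_o·A) = 1/(6.8×30.6) = 0.004806 K/W
Sum of known resistances R_other = 0.02689 K/W
Total R = ΔT/Q = 95/788 = 0.1206 K/W
R_mineral wool = R_total − R_other = 0.09367 K/W
k = L/(R·A) = 0.11/(0.09367×30.6)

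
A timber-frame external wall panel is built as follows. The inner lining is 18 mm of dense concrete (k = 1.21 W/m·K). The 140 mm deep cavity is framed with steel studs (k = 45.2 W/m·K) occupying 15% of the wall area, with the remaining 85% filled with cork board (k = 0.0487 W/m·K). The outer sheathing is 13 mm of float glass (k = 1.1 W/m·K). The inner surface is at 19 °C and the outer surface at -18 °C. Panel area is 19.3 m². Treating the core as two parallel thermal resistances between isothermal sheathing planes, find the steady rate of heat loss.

Sheathing layers in series; stud and cavity paths in parallel between them.
R_inner = 0.018/(1.21×19.3) = 7.708×10^-4 K/W
R_stud  = 0.14/(45.2×0.15×19.3) = 0.00107 K/W
R_cav   = 0.14/(0.0487×0.85×19.3) = 0.1752 K/W
1/R_core = 1/R_stud + 1/R_cav → R_core = 0.001063 K/W
R_outer = 0.013/(1.1×19.3) = 6.123×10^-4 K/W
R_total = 0.002447 K/W
Q = ΔT/R_total = 37/0.002447

Q ≈ 15100 W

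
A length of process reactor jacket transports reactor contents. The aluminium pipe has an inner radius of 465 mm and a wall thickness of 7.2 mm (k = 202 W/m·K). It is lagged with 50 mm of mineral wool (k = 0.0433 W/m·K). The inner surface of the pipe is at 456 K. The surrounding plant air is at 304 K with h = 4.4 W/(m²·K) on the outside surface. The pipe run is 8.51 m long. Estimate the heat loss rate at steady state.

Cylindrical conduction, so R = ln(r₂/r₁)/(2πkL) per layer, in series:
R_aluminium pipe wall = ln(472.2/465)/(2π×202×8.51) = 1.423×10^-6 K/W
R_mineral wool = ln(522.2/472.2)/(2π×0.0433×8.51) = 0.04347 K/W
R_outer film = 1/(h_o·2πr_oL) = 1/(4.4×2π×0.5222×8.51) = 0.00814 K/W
R_total = 0.05161 K/W
Q = ΔT/R_total = 152/0.05161

Q ≈ 2950 W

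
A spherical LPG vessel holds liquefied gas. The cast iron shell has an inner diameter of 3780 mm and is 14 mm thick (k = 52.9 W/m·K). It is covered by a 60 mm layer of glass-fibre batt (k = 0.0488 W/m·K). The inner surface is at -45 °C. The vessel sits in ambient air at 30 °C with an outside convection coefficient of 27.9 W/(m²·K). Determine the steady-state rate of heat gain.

Each spherical layer contributes R = (1/r_i − 1/r_o)/(4πk):
R_cast iron shell = (1/1.89 − 1/1.904)/(4π×52.9) = 5.852×10^-6 K/W
R_glass-fibre batt = (1/1.904 − 1/1.964)/(4π×0.0488) = 0.02616 K/W
R_outer film = 1/(h·4πr_o²) = 1/(27.9×4π×1.964²) = 7.394×10^-4 K/W
R_total = 0.02691 K/W
Q = ΔT/R_total = 75/0.02691

Q ≈ 2790 W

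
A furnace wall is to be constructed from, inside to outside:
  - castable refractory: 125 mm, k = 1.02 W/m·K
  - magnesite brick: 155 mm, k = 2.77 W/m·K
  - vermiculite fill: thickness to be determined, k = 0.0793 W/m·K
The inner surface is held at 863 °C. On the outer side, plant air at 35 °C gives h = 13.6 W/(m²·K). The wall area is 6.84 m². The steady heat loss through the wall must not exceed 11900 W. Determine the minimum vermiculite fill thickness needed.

Thermal resistances in series:
R_castable refractory = L/(kA) = 0.125/(1.02×6.84) = 0.01792 K/W
R_magnesite brick = L/(kA) = 0.155/(2.77×6.84) = 0.008181 K/W
R_outer film = 1/(h_o·A) = 1/(13.6×6.84) = 0.01075 K/W
Sum of the known resistances R_other = 0.03685 K/W
Required total resistance R_tot = ΔT/Q_allow = 828/11900 = 0.06958 K/W
R_vermiculite fill = R_tot − R_other = 0.03273 K/W
L = R·k·A = 0.03273×0.0793×6.84

L ≈ 17.8 mm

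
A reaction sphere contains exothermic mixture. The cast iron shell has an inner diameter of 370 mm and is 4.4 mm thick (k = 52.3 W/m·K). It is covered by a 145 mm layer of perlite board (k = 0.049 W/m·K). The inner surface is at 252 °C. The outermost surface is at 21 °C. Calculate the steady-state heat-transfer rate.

Spherical conduction: R = (1/r_in − 1/r_out)/(4πk) per layer; series-sum.
R_cast iron shell = (1/0.185 − 1/0.1894)/(4π×52.3) = 1.911×10^-4 K/W
R_perlite board = (1/0.1894 − 1/0.3344)/(4π×0.049) = 3.718 K/W
R_total = 3.718 K/W
Q = ΔT/R_total = 231/3.718

Q ≈ 62.1 W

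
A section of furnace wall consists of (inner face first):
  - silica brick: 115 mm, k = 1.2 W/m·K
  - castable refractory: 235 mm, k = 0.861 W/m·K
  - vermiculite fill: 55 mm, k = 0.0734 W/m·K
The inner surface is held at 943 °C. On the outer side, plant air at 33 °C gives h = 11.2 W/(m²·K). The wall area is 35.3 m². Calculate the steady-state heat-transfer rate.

Q ≈ 26600 W

Model the wall as resistances in series:
R_silica brick = L/(kA) = 0.115/(1.2×35.3) = 0.002715 K/W
R_castable refractory = L/(kA) = 0.235/(0.861×35.3) = 0.007732 K/W
R_vermiculite fill = L/(kA) = 0.055/(0.0734×35.3) = 0.02123 K/W
R_outer film = 1/(h_o·A) = 1/(11.2×35.3) = 0.002529 K/W
R_total = 0.0342 K/W
Q = ΔT / R_total = 910 / 0.0342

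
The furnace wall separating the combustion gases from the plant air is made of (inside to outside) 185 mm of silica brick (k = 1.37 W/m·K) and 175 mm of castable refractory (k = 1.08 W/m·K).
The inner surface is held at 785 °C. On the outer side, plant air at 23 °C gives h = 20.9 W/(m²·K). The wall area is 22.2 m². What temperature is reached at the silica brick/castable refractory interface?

T ≈ 487 °C

Thermal resistances in series:
R_silica brick = L/(kA) = 0.185/(1.37×22.2) = 0.006083 K/W
R_castable refractory = L/(kA) = 0.175/(1.08×22.2) = 0.007299 K/W
R_outer film = 1/(h_o·A) = 1/(20.9×22.2) = 0.002155 K/W
R_total = 0.01554 K/W;  Q = ΔT/R_total = 762/0.01554 = 49040 W
T_interface = T_inner − Q·ΣR(inner→interface) = 785 − 49000×0.006083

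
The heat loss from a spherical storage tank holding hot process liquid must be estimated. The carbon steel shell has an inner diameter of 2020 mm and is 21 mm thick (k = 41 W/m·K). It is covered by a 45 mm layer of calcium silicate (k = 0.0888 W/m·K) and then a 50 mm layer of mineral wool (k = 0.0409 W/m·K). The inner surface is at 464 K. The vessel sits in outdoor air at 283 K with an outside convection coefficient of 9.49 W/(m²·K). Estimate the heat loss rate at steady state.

Q ≈ 1470 W

Each spherical layer contributes R = (1/r_i − 1/r_o)/(4πk):
R_carbon steel shell = (1/1.01 − 1/1.031)/(4π×41) = 3.914×10^-5 K/W
R_calcium silicate = (1/1.031 − 1/1.076)/(4π×0.0888) = 0.03635 K/W
R_mineral wool = (1/1.076 − 1/1.126)/(4π×0.0409) = 0.08029 K/W
R_outer film = 1/(h·4πr_o²) = 1/(9.49×4π×1.126²) = 0.006614 K/W
R_total = 0.1233 K/W
Q = ΔT/R_total = 181/0.1233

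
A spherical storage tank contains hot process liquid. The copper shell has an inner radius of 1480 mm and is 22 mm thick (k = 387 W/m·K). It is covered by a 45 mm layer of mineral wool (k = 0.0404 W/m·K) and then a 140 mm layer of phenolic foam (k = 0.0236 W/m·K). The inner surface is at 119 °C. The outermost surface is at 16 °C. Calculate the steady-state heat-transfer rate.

Q ≈ 470 W

For a spherical shell R = (1/r₁ − 1/r₂)/(4πk); film R = 1/(h·4πr²). In series:
R_copper shell = (1/1.48 − 1/1.502)/(4π×387) = 2.035×10^-6 K/W
R_mineral wool = (1/1.502 − 1/1.547)/(4π×0.0404) = 0.03815 K/W
R_phenolic foam = (1/1.547 − 1/1.687)/(4π×0.0236) = 0.1809 K/W
R_total = 0.219 K/W
Q = ΔT/R_total = 103/0.219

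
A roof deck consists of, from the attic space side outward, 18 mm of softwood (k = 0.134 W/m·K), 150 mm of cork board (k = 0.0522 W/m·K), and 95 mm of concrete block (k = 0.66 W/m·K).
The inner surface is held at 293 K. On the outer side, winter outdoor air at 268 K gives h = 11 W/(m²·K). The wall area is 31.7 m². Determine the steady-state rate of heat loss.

Q ≈ 244 W

Model the wall as resistances in series:
R_softwood = L/(kA) = 0.018/(0.134×31.7) = 0.004237 K/W
R_cork board = L/(kA) = 0.15/(0.0522×31.7) = 0.09065 K/W
R_concrete block = L/(kA) = 0.095/(0.66×31.7) = 0.004541 K/W
R_outer film = 1/(h_o·A) = 1/(11×31.7) = 0.002868 K/W
R_total = 0.1023 K/W
Q = ΔT / R_total = 25 / 0.1023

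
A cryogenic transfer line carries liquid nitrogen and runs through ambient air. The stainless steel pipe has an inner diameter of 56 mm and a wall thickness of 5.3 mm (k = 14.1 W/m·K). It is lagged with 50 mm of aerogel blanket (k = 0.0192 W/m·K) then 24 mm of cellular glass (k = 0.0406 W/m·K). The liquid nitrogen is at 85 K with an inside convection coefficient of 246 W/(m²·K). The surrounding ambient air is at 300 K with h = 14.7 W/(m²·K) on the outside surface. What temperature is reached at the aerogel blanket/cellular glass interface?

T ≈ 273 K

Radial resistances (cylindrical: R_cond = ln(r_o/r_i)/(2πkL), R_conv = 1/(h·2πrL)):
R_inner film = 1/(h_i·2πr₁L) = 1/(246×2π×0.028×1) = 0.02311 K/W
R_stainless steel pipe wall = ln(33.3/28)/(2π×14.1×1) = 0.001957 K/W
R_aerogel blanket = ln(83.3/33.3)/(2π×0.0192×1) = 7.6 K/W
R_cellular glass = ln(107.3/83.3)/(2π×0.0406×1) = 0.9925 K/W
R_outer film = 1/(h_o·2πr_oL) = 1/(14.7×2π×0.1073×1) = 0.1009 K/W
R_total = 8.719 K/W
Q = ΔT/R_total = 215/8.719
Q = 24.7 W/m
T_interface = T_inner + Q·ΣR(inner→interface) = 85 + 24.7×7.625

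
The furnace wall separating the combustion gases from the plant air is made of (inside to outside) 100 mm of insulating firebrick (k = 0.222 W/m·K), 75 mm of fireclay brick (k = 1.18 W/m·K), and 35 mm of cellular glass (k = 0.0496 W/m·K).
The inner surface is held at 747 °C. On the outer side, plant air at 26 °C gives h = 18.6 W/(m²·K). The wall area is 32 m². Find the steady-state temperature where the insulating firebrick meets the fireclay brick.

T ≈ 492 °C

Treating each layer as a thermal resistance in series:
R_insulating firebrick = L/(kA) = 0.1/(0.222×32) = 0.01408 K/W
R_fireclay brick = L/(kA) = 0.075/(1.18×32) = 0.001986 K/W
R_cellular glass = L/(kA) = 0.035/(0.0496×32) = 0.02205 K/W
R_outer film = 1/(h_o·A) = 1/(18.6×32) = 0.00168 K/W
R_total = 0.03979 K/W;  Q = ΔT/R_total = 721/0.03979 = 18120 W
T_interface = T_inner − Q·ΣR(inner→interface) = 747 − 18100×0.01408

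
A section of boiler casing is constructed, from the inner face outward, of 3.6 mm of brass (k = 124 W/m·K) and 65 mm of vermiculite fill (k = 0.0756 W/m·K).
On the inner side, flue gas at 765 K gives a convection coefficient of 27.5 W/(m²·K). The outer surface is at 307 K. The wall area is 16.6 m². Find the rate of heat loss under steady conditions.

Q ≈ 8480 W

Series thermal resistances:
R_inner film = 1/(h_i·A) = 1/(27.5×16.6) = 0.002191 K/W
R_brass = L/(kA) = 0.0036/(124×16.6) = 1.749×10^-6 K/W
R_vermiculite fill = L/(kA) = 0.065/(0.0756×16.6) = 0.05179 K/W
R_total = 0.05399 K/W
Q = ΔT / R_total = 458 / 0.05399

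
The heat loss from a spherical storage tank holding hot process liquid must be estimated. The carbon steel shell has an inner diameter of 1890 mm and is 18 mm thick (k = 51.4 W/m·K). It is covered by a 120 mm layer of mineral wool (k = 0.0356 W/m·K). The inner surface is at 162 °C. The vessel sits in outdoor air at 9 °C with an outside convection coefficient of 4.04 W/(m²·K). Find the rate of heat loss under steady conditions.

Q ≈ 558 W

Radial (spherical) resistances in series:
R_carbon steel shell = (1/0.945 − 1/0.963)/(4π×51.4) = 3.062×10^-5 K/W
R_mineral wool = (1/0.963 − 1/1.083)/(4π×0.0356) = 0.2572 K/W
R_outer film = 1/(h·4πr_o²) = 1/(4.04×4π×1.083²) = 0.01679 K/W
R_total = 0.274 K/W
Q = ΔT/R_total = 153/0.274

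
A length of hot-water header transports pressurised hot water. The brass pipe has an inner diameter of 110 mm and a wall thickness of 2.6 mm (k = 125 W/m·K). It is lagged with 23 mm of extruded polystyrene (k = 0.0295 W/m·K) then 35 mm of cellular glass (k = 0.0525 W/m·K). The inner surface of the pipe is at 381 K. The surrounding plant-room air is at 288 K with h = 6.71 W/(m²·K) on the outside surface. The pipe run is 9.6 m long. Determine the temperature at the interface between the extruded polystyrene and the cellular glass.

T ≈ 327 K

Treating each annulus and film as a series resistance:
R_brass pipe wall = ln(57.6/55)/(2π×125×9.6) = 6.126×10^-6 K/W
R_extruded polystyrene = ln(80.6/57.6)/(2π×0.0295×9.6) = 0.1888 K/W
R_cellular glass = ln(115.6/80.6)/(2π×0.0525×9.6) = 0.1139 K/W
R_outer film = 1/(h_o·2πr_oL) = 1/(6.71×2π×0.1156×9.6) = 0.02137 K/W
R_total = 0.3241 K/W
Q = ΔT/R_total = 93/0.3241
Q = 287 W
T_interface = T_inner − Q·ΣR(inner→interface) = 381 − 287×0.1888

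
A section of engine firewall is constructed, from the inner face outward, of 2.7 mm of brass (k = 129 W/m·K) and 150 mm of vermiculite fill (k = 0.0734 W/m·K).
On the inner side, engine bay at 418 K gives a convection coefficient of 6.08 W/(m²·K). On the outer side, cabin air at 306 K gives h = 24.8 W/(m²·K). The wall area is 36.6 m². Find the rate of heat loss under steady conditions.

Using the resistance-network approach (series):
R_inner film = 1/(h_i·A) = 1/(6.08×36.6) = 0.004494 K/W
R_brass = L/(kA) = 0.0027/(129×36.6) = 5.719×10^-7 K/W
R_vermiculite fill = L/(kA) = 0.15/(0.0734×36.6) = 0.05584 K/W
R_outer film = 1/(h_o·A) = 1/(24.8×36.6) = 0.001102 K/W
R_total = 0.06143 K/W
Q = ΔT / R_total = 112 / 0.06143

Q ≈ 1820 W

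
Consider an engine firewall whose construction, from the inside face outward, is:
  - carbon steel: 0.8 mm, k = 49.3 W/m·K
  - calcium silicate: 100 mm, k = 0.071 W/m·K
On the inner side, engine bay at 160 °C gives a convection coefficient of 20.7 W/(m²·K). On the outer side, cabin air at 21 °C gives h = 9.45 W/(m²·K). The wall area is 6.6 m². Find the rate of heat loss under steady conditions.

Using the resistance-network approach (series):
R_inner film = 1/(h_i·A) = 1/(20.7×6.6) = 0.00732 K/W
R_carbon steel = L/(kA) = 0.0008/(49.3×6.6) = 2.459×10^-6 K/W
R_calcium silicate = L/(kA) = 0.1/(0.071×6.6) = 0.2134 K/W
R_outer film = 1/(h_o·A) = 1/(9.45×6.6) = 0.01603 K/W
R_total = 0.2368 K/W
Q = ΔT / R_total = 139 / 0.2368

Q ≈ 587 W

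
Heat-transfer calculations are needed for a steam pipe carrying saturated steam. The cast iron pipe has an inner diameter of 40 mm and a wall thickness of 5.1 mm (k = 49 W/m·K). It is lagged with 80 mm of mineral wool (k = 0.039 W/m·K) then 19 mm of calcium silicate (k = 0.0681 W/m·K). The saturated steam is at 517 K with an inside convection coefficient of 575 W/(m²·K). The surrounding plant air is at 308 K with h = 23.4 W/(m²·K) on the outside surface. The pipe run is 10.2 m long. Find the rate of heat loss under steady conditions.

Q ≈ 338 W

Cylindrical conduction, so R = ln(r₂/r₁)/(2πkL) per layer, in series:
R_inner film = 1/(h_i·2πr₁L) = 1/(575×2π×0.02×10.2) = 0.001357 K/W
R_cast iron pipe wall = ln(25.1/20)/(2π×49×10.2) = 7.233×10^-5 K/W
R_mineral wool = ln(105.1/25.1)/(2π×0.039×10.2) = 0.5729 K/W
R_calcium silicate = ln(124.1/105.1)/(2π×0.0681×10.2) = 0.03807 K/W
R_outer film = 1/(h_o·2πr_oL) = 1/(23.4×2π×0.1241×10.2) = 0.005373 K/W
R_total = 0.6178 K/W
Q = ΔT/R_total = 209/0.6178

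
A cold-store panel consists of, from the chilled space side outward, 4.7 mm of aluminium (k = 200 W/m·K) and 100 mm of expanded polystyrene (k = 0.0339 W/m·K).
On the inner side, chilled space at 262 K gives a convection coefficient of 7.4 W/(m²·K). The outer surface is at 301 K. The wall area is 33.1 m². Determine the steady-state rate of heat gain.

Q ≈ 418 W

Model the wall as resistances in series:
R_inner film = 1/(h_i·A) = 1/(7.4×33.1) = 0.004083 K/W
R_aluminium = L/(kA) = 0.0047/(200×33.1) = 7.1×10^-7 K/W
R_expanded polystyrene = L/(kA) = 0.1/(0.0339×33.1) = 0.08912 K/W
R_total = 0.0932 K/W
Q = ΔT / R_total = 39 / 0.0932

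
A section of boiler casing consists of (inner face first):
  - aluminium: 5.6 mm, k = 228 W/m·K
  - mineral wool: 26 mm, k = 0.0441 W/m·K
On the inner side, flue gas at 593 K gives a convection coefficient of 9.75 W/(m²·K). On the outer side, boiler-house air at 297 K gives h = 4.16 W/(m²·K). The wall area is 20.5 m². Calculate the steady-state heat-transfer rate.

Treating each layer as a thermal resistance in series:
R_inner film = 1/(h_i·A) = 1/(9.75×20.5) = 0.005003 K/W
R_aluminium = L/(kA) = 0.0056/(228×20.5) = 1.198×10^-6 K/W
R_mineral wool = L/(kA) = 0.026/(0.0441×20.5) = 0.02876 K/W
R_outer film = 1/(h_o·A) = 1/(4.16×20.5) = 0.01173 K/W
R_total = 0.04549 K/W
Q = ΔT / R_total = 296 / 0.04549

Q ≈ 6510 W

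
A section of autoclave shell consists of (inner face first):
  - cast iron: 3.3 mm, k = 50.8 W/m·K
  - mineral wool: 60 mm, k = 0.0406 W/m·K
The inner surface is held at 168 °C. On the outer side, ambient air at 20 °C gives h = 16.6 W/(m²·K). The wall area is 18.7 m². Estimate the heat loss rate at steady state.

Series thermal resistances:
R_cast iron = L/(kA) = 0.0033/(50.8×18.7) = 3.474×10^-6 K/W
R_mineral wool = L/(kA) = 0.06/(0.0406×18.7) = 0.07903 K/W
R_outer film = 1/(h_o·A) = 1/(16.6×18.7) = 0.003221 K/W
R_total = 0.08225 K/W
Q = ΔT / R_total = 148 / 0.08225

Q ≈ 1800 W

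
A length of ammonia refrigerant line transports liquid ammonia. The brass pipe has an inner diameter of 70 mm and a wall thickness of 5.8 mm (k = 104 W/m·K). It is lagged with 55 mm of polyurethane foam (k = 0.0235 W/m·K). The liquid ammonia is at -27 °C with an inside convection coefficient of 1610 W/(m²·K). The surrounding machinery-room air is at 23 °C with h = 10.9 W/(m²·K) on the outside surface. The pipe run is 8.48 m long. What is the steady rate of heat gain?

For a radial system each layer contributes R = ln(r_out/r_in)/(2πkL); films add R = 1/(hA).
R_inner film = 1/(h_i·2πr₁L) = 1/(1610×2π×0.035×8.48) = 3.331×10^-4 K/W
R_brass pipe wall = ln(40.8/35)/(2π×104×8.48) = 2.767×10^-5 K/W
R_polyurethane foam = ln(95.8/40.8)/(2π×0.0235×8.48) = 0.6817 K/W
R_outer film = 1/(h_o·2πr_oL) = 1/(10.9×2π×0.0958×8.48) = 0.01797 K/W
R_total = 0.7 K/W
Q = ΔT/R_total = 50/0.7

Q ≈ 71.4 W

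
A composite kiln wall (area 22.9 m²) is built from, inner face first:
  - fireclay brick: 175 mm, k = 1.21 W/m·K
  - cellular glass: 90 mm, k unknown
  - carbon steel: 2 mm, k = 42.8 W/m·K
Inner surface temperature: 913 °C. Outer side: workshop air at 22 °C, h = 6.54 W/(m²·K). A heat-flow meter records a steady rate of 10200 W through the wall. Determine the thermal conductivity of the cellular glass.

Model the wall as resistances in series:
R_fireclay brick = L/(kA) = 0.175/(1.21×22.9) = 0.006316 K/W
R_carbon steel = L/(kA) = 0.002/(42.8×22.9) = 2.041×10^-6 K/W
R_outer film = 1/(h_o·A) = 1/(6.54×22.9) = 0.006677 K/W
Sum of known resistances R_other = 0.01299 K/W
Total R = ΔT/Q = 891/10200 = 0.08735 K/W
R_cellular glass = R_total − R_other = 0.07436 K/W
k = L/(R·A) = 0.09/(0.07436×22.9)

k ≈ 0.0529 W/(m·K)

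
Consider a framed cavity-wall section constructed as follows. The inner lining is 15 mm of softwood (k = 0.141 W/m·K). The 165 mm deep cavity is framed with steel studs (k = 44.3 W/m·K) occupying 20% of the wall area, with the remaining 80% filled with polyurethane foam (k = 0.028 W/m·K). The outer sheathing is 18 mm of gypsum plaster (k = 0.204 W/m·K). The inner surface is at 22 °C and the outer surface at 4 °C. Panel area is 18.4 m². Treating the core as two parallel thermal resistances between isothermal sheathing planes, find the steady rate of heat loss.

Q ≈ 1550 W

Sheathing layers in series; stud and cavity paths in parallel between them.
R_inner = 0.015/(0.141×18.4) = 0.005782 K/W
R_stud  = 0.165/(44.3×0.2×18.4) = 0.001012 K/W
R_cav   = 0.165/(0.028×0.8×18.4) = 0.4003 K/W
1/R_core = 1/R_stud + 1/R_cav → R_core = 0.00101 K/W
R_outer = 0.018/(0.204×18.4) = 0.004795 K/W
R_total = 0.01159 K/W
Q = ΔT/R_total = 18/0.01159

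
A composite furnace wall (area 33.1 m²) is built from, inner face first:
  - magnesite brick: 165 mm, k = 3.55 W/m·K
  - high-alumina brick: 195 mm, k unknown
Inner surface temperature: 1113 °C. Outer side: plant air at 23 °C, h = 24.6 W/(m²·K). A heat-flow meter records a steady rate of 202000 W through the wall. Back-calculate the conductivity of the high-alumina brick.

k ≈ 2.13 W/(m·K)

Thermal resistances in series:
R_magnesite brick = L/(kA) = 0.165/(3.55×33.1) = 0.001404 K/W
R_outer film = 1/(h_o·A) = 1/(24.6×33.1) = 0.001228 K/W
Sum of known resistances R_other = 0.002632 K/W
Total R = ΔT/Q = 1090/202000 = 0.005396 K/W
R_high-alumina brick = R_total − R_other = 0.002764 K/W
k = L/(R·A) = 0.195/(0.002764×33.1)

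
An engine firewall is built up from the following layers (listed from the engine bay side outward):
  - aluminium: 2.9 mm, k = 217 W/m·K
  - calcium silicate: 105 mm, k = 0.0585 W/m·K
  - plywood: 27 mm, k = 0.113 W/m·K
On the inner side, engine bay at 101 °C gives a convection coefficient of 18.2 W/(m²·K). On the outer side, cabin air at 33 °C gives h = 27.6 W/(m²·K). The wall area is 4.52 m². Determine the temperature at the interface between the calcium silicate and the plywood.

Using the resistance-network approach (series):
R_inner film = 1/(h_i·A) = 1/(18.2×4.52) = 0.01216 K/W
R_aluminium = L/(kA) = 0.0029/(217×4.52) = 2.957×10^-6 K/W
R_calcium silicate = L/(kA) = 0.105/(0.0585×4.52) = 0.3971 K/W
R_plywood = L/(kA) = 0.027/(0.113×4.52) = 0.05286 K/W
R_outer film = 1/(h_o·A) = 1/(27.6×4.52) = 0.008016 K/W
R_total = 0.4701 K/W;  Q = ΔT/R_total = 68/0.4701 = 144.6 W
T_interface = T_inner − Q·ΣR(inner→interface) = 101 − 145×0.4093

T ≈ 41.8 °C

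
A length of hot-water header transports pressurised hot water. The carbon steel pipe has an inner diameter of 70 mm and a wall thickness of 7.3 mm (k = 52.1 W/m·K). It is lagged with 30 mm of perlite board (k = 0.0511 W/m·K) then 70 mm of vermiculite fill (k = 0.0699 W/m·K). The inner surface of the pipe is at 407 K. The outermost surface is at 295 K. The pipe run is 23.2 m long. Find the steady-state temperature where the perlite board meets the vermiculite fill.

T ≈ 349 K

Radial resistances (cylindrical: R_cond = ln(r_o/r_i)/(2πkL), R_conv = 1/(h·2πrL)):
R_carbon steel pipe wall = ln(42.3/35)/(2π×52.1×23.2) = 2.494×10^-5 K/W
R_perlite board = ln(72.3/42.3)/(2π×0.0511×23.2) = 0.07196 K/W
R_vermiculite fill = ln(142.3/72.3)/(2π×0.0699×23.2) = 0.06645 K/W
R_total = 0.1384 K/W
Q = ΔT/R_total = 112/0.1384
Q = 809 W
T_interface = T_inner − Q·ΣR(inner→interface) = 407 − 809×0.07199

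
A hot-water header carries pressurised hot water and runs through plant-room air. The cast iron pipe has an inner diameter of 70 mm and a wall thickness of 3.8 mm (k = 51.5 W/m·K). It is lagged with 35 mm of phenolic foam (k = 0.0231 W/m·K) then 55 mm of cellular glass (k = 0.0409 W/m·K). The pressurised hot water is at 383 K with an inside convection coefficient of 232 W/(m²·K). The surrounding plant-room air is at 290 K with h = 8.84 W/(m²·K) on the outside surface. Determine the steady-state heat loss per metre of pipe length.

q′ ≈ 13.8 W/m

Per-layer cylindrical resistances, series-summed:
R_inner film = 1/(h_i·2πr₁L) = 1/(232×2π×0.035×1) = 0.0196 K/W
R_cast iron pipe wall = ln(38.8/35)/(2π×51.5×1) = 3.185×10^-4 K/W
R_phenolic foam = ln(73.8/38.8)/(2π×0.0231×1) = 4.43 K/W
R_cellular glass = ln(128.8/73.8)/(2π×0.0409×1) = 2.167 K/W
R_outer film = 1/(h_o·2πr_oL) = 1/(8.84×2π×0.1288×1) = 0.1398 K/W
R_total = 6.757 K/W
Q = ΔT/R_total = 93/6.757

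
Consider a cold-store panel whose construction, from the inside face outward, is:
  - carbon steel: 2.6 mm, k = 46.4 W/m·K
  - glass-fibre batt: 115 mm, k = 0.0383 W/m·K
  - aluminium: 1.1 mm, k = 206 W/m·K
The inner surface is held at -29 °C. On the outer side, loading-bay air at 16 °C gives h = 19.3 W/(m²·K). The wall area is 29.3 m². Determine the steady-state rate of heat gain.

Thermal resistances in series:
R_carbon steel = L/(kA) = 0.0026/(46.4×29.3) = 1.912×10^-6 K/W
R_glass-fibre batt = L/(kA) = 0.115/(0.0383×29.3) = 0.1025 K/W
R_aluminium = L/(kA) = 0.0011/(206×29.3) = 1.822×10^-7 K/W
R_outer film = 1/(h_o·A) = 1/(19.3×29.3) = 0.001768 K/W
R_total = 0.1042 K/W
Q = ΔT / R_total = 45 / 0.1042

Q ≈ 432 W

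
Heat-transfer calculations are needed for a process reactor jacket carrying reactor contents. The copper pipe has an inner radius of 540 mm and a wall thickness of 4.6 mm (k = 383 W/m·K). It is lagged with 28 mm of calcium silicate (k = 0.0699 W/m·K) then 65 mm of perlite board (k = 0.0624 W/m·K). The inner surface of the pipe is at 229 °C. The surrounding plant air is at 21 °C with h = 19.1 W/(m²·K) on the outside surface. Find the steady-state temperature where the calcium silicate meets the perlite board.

For a radial system each layer contributes R = ln(r_out/r_in)/(2πkL); films add R = 1/(hA).
R_copper pipe wall = ln(544.6/540)/(2π×383×1) = 3.525×10^-6 K/W
R_calcium silicate = ln(572.6/544.6)/(2π×0.0699×1) = 0.1142 K/W
R_perlite board = ln(637.6/572.6)/(2π×0.0624×1) = 0.2742 K/W
R_outer film = 1/(h_o·2πr_oL) = 1/(19.1×2π×0.6376×1) = 0.01307 K/W
R_total = 0.4015 K/W
Q = ΔT/R_total = 208/0.4015
Q = 518 W/m
T_interface = T_inner − Q·ΣR(inner→interface) = 229 − 518×0.1142

T ≈ 170 °C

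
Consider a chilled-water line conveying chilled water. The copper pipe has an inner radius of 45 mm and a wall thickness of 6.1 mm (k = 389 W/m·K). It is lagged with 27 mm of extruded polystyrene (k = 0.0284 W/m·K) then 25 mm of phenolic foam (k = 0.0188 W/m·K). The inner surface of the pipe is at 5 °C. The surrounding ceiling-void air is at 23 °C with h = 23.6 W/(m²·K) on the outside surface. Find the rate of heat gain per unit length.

q′ ≈ 3.75 W/m

For a radial system each layer contributes R = ln(r_out/r_in)/(2πkL); films add R = 1/(hA).
R_copper pipe wall = ln(51.1/45)/(2π×389×1) = 5.201×10^-5 K/W
R_extruded polystyrene = ln(78.1/51.1)/(2π×0.0284×1) = 2.377 K/W
R_phenolic foam = ln(103.1/78.1)/(2π×0.0188×1) = 2.351 K/W
R_outer film = 1/(h_o·2πr_oL) = 1/(23.6×2π×0.1031×1) = 0.06541 K/W
R_total = 4.794 K/W
Q = ΔT/R_total = 18/4.794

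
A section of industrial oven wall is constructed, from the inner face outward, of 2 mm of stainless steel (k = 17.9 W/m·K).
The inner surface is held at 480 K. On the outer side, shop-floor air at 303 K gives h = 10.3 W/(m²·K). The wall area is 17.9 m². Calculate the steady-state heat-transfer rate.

Q ≈ 32600 W

Using the resistance-network approach (series):
R_stainless steel = L/(kA) = 0.002/(17.9×17.9) = 6.242×10^-6 K/W
R_outer film = 1/(h_o·A) = 1/(10.3×17.9) = 0.005424 K/W
R_total = 0.00543 K/W
Q = ΔT / R_total = 177 / 0.00543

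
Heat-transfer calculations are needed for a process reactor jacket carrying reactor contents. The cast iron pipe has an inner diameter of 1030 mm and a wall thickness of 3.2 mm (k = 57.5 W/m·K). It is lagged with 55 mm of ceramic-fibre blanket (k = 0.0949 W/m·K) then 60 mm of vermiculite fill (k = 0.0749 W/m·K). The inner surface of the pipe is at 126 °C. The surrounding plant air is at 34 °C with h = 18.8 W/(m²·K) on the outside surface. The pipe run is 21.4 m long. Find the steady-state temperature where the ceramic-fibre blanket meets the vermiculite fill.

Radial resistances (cylindrical: R_cond = ln(r_o/r_i)/(2πkL), R_conv = 1/(h·2πrL)):
R_cast iron pipe wall = ln(518.2/515)/(2π×57.5×21.4) = 8.012×10^-7 K/W
R_ceramic-fibre blanket = ln(573.2/518.2)/(2π×0.0949×21.4) = 0.007905 K/W
R_vermiculite fill = ln(633.2/573.2)/(2π×0.0749×21.4) = 0.009885 K/W
R_outer film = 1/(h_o·2πr_oL) = 1/(18.8×2π×0.6332×21.4) = 6.248×10^-4 K/W
R_total = 0.01842 K/W
Q = ΔT/R_total = 92/0.01842
Q = 5000 W
T_interface = T_inner − Q·ΣR(inner→interface) = 126 − 5000×0.007906

T ≈ 86.5 °C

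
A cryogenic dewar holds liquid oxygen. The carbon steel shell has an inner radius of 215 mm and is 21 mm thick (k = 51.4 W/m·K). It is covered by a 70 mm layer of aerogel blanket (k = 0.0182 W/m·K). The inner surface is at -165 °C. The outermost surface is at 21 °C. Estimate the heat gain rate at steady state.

Q ≈ 43.9 W

Radial (spherical) resistances in series:
R_carbon steel shell = (1/0.215 − 1/0.236)/(4π×51.4) = 6.408×10^-4 K/W
R_aerogel blanket = (1/0.236 − 1/0.306)/(4π×0.0182) = 4.238 K/W
R_total = 4.239 K/W
Q = ΔT/R_total = 186/4.239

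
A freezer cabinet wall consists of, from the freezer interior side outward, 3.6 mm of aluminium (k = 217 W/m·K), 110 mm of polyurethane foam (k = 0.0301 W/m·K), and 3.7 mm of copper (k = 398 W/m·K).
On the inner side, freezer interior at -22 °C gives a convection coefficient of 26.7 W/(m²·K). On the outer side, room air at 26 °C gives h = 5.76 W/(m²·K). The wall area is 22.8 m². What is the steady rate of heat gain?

Series thermal resistances:
R_inner film = 1/(h_i·A) = 1/(26.7×22.8) = 0.001643 K/W
R_aluminium = L/(kA) = 0.0036/(217×22.8) = 7.276×10^-7 K/W
R_polyurethane foam = L/(kA) = 0.11/(0.0301×22.8) = 0.1603 K/W
R_copper = L/(kA) = 0.0037/(398×22.8) = 4.077×10^-7 K/W
R_outer film = 1/(h_o·A) = 1/(5.76×22.8) = 0.007615 K/W
R_total = 0.1695 K/W
Q = ΔT / R_total = 48 / 0.1695

Q ≈ 283 W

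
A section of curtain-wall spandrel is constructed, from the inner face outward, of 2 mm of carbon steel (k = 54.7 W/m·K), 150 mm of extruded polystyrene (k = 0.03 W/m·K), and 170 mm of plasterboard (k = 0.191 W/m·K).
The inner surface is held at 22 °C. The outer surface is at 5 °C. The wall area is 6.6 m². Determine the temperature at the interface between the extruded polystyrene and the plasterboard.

Model the wall as resistances in series:
R_carbon steel = L/(kA) = 0.002/(54.7×6.6) = 5.54×10^-6 K/W
R_extruded polystyrene = L/(kA) = 0.15/(0.03×6.6) = 0.7576 K/W
R_plasterboard = L/(kA) = 0.17/(0.191×6.6) = 0.1349 K/W
R_total = 0.8924 K/W;  Q = ΔT/R_total = 17/0.8924 = 19.05 W
T_interface = T_inner − Q·ΣR(inner→interface) = 22 − 19×0.7576

T ≈ 7.57 °C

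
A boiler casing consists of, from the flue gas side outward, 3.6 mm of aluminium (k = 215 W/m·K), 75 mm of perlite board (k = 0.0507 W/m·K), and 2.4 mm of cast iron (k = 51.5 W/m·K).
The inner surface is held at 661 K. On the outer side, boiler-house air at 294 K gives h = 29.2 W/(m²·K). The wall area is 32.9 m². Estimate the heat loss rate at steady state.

Treating each layer as a thermal resistance in series:
R_aluminium = L/(kA) = 0.0036/(215×32.9) = 5.089×10^-7 K/W
R_perlite board = L/(kA) = 0.075/(0.0507×32.9) = 0.04496 K/W
R_cast iron = L/(kA) = 0.0024/(51.5×32.9) = 1.416×10^-6 K/W
R_outer film = 1/(h_o·A) = 1/(29.2×32.9) = 0.001041 K/W
R_total = 0.04601 K/W
Q = ΔT / R_total = 367 / 0.04601

Q ≈ 7980 W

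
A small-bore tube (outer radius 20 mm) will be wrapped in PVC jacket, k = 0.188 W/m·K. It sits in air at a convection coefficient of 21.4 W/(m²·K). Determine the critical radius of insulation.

r_cr ≈ 8.79 mm

For a cylinder r_cr = k/h = 0.188/21.4
r_cr = 8.79 mm; since the bare radius (20 mm) is above r_cr, any added insulation will reduce heat loss.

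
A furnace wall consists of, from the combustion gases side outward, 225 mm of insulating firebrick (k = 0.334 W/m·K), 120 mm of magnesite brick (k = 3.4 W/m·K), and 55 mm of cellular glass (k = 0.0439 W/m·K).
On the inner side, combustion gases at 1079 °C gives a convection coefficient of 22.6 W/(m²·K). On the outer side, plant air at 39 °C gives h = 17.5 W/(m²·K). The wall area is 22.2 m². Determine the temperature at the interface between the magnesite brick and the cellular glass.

T ≈ 699 °C

Treating each layer as a thermal resistance in series:
R_inner film = 1/(h_i·A) = 1/(22.6×22.2) = 0.001993 K/W
R_insulating firebrick = L/(kA) = 0.225/(0.334×22.2) = 0.03034 K/W
R_magnesite brick = L/(kA) = 0.12/(3.4×22.2) = 0.00159 K/W
R_cellular glass = L/(kA) = 0.055/(0.0439×22.2) = 0.05643 K/W
R_outer film = 1/(h_o·A) = 1/(17.5×22.2) = 0.002574 K/W
R_total = 0.09294 K/W;  Q = ΔT/R_total = 1040/0.09294 = 11190 W
T_interface = T_inner − Q·ΣR(inner→interface) = 1079 − 11200×0.03393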